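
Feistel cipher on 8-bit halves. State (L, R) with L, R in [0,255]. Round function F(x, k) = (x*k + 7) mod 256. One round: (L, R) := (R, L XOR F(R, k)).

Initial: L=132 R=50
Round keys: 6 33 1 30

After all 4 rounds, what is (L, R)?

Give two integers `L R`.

Answer: 4 211

Derivation:
Round 1 (k=6): L=50 R=183
Round 2 (k=33): L=183 R=172
Round 3 (k=1): L=172 R=4
Round 4 (k=30): L=4 R=211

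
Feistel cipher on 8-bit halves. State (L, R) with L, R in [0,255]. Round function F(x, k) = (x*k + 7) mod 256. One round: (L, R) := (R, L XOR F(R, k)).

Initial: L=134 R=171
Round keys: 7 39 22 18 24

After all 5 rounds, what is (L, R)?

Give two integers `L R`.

Answer: 167 166

Derivation:
Round 1 (k=7): L=171 R=50
Round 2 (k=39): L=50 R=14
Round 3 (k=22): L=14 R=9
Round 4 (k=18): L=9 R=167
Round 5 (k=24): L=167 R=166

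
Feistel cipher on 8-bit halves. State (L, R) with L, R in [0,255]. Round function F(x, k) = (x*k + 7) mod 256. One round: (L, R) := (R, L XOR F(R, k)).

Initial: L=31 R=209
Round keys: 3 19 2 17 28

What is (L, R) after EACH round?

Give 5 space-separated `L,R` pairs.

Round 1 (k=3): L=209 R=101
Round 2 (k=19): L=101 R=87
Round 3 (k=2): L=87 R=208
Round 4 (k=17): L=208 R=128
Round 5 (k=28): L=128 R=215

Answer: 209,101 101,87 87,208 208,128 128,215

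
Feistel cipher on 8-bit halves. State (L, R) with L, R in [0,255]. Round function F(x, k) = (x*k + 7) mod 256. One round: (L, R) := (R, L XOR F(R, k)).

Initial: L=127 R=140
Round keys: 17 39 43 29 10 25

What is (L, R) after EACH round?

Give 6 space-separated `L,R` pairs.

Round 1 (k=17): L=140 R=44
Round 2 (k=39): L=44 R=55
Round 3 (k=43): L=55 R=104
Round 4 (k=29): L=104 R=248
Round 5 (k=10): L=248 R=223
Round 6 (k=25): L=223 R=54

Answer: 140,44 44,55 55,104 104,248 248,223 223,54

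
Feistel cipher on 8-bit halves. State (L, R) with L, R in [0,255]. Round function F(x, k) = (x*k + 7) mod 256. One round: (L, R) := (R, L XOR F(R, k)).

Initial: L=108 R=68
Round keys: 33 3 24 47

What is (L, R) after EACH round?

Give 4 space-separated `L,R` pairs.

Answer: 68,167 167,184 184,224 224,159

Derivation:
Round 1 (k=33): L=68 R=167
Round 2 (k=3): L=167 R=184
Round 3 (k=24): L=184 R=224
Round 4 (k=47): L=224 R=159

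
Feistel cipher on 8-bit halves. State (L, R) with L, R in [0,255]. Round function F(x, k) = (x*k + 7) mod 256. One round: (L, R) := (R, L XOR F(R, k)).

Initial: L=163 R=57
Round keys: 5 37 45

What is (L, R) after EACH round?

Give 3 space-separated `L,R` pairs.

Answer: 57,135 135,179 179,249

Derivation:
Round 1 (k=5): L=57 R=135
Round 2 (k=37): L=135 R=179
Round 3 (k=45): L=179 R=249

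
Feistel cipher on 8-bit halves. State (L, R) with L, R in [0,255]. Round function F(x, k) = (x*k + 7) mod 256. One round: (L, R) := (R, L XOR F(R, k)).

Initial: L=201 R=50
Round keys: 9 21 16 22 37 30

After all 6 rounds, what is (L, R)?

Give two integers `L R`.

Round 1 (k=9): L=50 R=0
Round 2 (k=21): L=0 R=53
Round 3 (k=16): L=53 R=87
Round 4 (k=22): L=87 R=180
Round 5 (k=37): L=180 R=92
Round 6 (k=30): L=92 R=123

Answer: 92 123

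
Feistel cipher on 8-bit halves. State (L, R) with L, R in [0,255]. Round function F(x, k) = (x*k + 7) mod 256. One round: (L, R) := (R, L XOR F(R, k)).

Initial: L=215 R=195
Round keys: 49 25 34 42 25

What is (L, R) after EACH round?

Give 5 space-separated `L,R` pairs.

Answer: 195,141 141,15 15,136 136,88 88,23

Derivation:
Round 1 (k=49): L=195 R=141
Round 2 (k=25): L=141 R=15
Round 3 (k=34): L=15 R=136
Round 4 (k=42): L=136 R=88
Round 5 (k=25): L=88 R=23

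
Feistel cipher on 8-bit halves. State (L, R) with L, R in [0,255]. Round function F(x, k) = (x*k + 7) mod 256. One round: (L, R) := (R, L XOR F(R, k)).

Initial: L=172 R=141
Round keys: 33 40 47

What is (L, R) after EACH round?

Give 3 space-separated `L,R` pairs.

Round 1 (k=33): L=141 R=152
Round 2 (k=40): L=152 R=74
Round 3 (k=47): L=74 R=5

Answer: 141,152 152,74 74,5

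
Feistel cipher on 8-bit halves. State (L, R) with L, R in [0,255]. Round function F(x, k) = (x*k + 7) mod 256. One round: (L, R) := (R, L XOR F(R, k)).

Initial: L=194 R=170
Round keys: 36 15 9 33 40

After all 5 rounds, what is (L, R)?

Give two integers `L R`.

Round 1 (k=36): L=170 R=45
Round 2 (k=15): L=45 R=0
Round 3 (k=9): L=0 R=42
Round 4 (k=33): L=42 R=113
Round 5 (k=40): L=113 R=133

Answer: 113 133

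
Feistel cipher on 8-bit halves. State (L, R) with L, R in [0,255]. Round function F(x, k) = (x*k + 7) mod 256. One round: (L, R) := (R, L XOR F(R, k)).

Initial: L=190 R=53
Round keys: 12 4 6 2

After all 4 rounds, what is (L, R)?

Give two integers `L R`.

Answer: 230 29

Derivation:
Round 1 (k=12): L=53 R=61
Round 2 (k=4): L=61 R=206
Round 3 (k=6): L=206 R=230
Round 4 (k=2): L=230 R=29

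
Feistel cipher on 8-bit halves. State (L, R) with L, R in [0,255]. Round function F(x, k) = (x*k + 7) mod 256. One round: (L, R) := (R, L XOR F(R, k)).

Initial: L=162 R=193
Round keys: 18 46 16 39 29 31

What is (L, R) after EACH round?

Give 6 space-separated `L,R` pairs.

Round 1 (k=18): L=193 R=59
Round 2 (k=46): L=59 R=96
Round 3 (k=16): L=96 R=60
Round 4 (k=39): L=60 R=75
Round 5 (k=29): L=75 R=186
Round 6 (k=31): L=186 R=198

Answer: 193,59 59,96 96,60 60,75 75,186 186,198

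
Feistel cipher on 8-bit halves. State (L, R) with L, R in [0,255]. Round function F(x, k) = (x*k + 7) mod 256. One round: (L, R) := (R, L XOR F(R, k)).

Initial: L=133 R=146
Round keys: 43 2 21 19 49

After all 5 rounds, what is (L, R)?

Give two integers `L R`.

Round 1 (k=43): L=146 R=8
Round 2 (k=2): L=8 R=133
Round 3 (k=21): L=133 R=248
Round 4 (k=19): L=248 R=234
Round 5 (k=49): L=234 R=41

Answer: 234 41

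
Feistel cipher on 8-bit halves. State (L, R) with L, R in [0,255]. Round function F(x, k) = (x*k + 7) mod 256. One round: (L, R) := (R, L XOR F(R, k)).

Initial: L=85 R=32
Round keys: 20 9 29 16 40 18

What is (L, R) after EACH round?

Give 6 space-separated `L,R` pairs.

Answer: 32,210 210,73 73,158 158,174 174,169 169,71

Derivation:
Round 1 (k=20): L=32 R=210
Round 2 (k=9): L=210 R=73
Round 3 (k=29): L=73 R=158
Round 4 (k=16): L=158 R=174
Round 5 (k=40): L=174 R=169
Round 6 (k=18): L=169 R=71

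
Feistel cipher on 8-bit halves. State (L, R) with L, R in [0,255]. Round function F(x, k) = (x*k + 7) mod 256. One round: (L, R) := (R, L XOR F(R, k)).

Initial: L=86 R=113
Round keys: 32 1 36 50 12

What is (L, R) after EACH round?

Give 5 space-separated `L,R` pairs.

Round 1 (k=32): L=113 R=113
Round 2 (k=1): L=113 R=9
Round 3 (k=36): L=9 R=58
Round 4 (k=50): L=58 R=82
Round 5 (k=12): L=82 R=229

Answer: 113,113 113,9 9,58 58,82 82,229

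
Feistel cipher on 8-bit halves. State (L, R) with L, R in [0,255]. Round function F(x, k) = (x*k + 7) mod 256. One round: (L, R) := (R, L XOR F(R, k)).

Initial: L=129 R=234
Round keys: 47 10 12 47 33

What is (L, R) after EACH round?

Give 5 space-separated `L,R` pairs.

Round 1 (k=47): L=234 R=124
Round 2 (k=10): L=124 R=53
Round 3 (k=12): L=53 R=255
Round 4 (k=47): L=255 R=237
Round 5 (k=33): L=237 R=107

Answer: 234,124 124,53 53,255 255,237 237,107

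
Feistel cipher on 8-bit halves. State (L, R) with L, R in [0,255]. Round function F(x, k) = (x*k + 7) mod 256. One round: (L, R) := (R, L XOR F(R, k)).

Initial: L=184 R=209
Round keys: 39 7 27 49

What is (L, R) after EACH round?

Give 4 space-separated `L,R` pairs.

Answer: 209,102 102,0 0,97 97,152

Derivation:
Round 1 (k=39): L=209 R=102
Round 2 (k=7): L=102 R=0
Round 3 (k=27): L=0 R=97
Round 4 (k=49): L=97 R=152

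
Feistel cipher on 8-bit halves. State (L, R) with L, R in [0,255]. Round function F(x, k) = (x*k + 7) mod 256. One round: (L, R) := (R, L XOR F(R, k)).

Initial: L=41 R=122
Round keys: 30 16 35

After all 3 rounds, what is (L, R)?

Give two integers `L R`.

Round 1 (k=30): L=122 R=122
Round 2 (k=16): L=122 R=221
Round 3 (k=35): L=221 R=68

Answer: 221 68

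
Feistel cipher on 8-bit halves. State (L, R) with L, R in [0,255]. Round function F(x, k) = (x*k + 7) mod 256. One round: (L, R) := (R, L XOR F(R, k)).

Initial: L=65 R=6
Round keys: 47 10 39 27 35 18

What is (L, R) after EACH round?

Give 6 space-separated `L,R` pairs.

Answer: 6,96 96,193 193,14 14,64 64,201 201,105

Derivation:
Round 1 (k=47): L=6 R=96
Round 2 (k=10): L=96 R=193
Round 3 (k=39): L=193 R=14
Round 4 (k=27): L=14 R=64
Round 5 (k=35): L=64 R=201
Round 6 (k=18): L=201 R=105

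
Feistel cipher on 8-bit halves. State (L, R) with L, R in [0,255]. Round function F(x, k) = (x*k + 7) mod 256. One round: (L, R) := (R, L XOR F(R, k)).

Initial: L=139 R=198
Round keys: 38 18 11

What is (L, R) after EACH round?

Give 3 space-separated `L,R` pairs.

Answer: 198,224 224,1 1,242

Derivation:
Round 1 (k=38): L=198 R=224
Round 2 (k=18): L=224 R=1
Round 3 (k=11): L=1 R=242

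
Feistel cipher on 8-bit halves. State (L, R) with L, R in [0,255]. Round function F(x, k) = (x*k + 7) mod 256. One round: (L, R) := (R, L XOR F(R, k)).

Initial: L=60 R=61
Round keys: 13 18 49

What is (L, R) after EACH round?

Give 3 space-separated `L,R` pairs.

Round 1 (k=13): L=61 R=28
Round 2 (k=18): L=28 R=194
Round 3 (k=49): L=194 R=53

Answer: 61,28 28,194 194,53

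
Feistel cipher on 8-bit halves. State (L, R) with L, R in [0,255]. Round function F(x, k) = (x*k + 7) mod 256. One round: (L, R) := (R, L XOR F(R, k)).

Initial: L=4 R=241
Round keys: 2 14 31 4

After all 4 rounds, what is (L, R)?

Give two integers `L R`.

Answer: 150 83

Derivation:
Round 1 (k=2): L=241 R=237
Round 2 (k=14): L=237 R=12
Round 3 (k=31): L=12 R=150
Round 4 (k=4): L=150 R=83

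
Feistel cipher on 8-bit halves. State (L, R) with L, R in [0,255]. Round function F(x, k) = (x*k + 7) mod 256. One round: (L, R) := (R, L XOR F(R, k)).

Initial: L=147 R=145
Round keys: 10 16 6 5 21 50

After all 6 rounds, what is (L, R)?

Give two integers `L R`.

Answer: 56 85

Derivation:
Round 1 (k=10): L=145 R=34
Round 2 (k=16): L=34 R=182
Round 3 (k=6): L=182 R=105
Round 4 (k=5): L=105 R=162
Round 5 (k=21): L=162 R=56
Round 6 (k=50): L=56 R=85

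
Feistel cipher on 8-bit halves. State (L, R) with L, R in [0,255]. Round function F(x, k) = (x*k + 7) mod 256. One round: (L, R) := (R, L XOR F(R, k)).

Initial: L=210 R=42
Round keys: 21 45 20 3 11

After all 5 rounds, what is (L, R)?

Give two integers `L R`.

Answer: 103 104

Derivation:
Round 1 (k=21): L=42 R=171
Round 2 (k=45): L=171 R=60
Round 3 (k=20): L=60 R=28
Round 4 (k=3): L=28 R=103
Round 5 (k=11): L=103 R=104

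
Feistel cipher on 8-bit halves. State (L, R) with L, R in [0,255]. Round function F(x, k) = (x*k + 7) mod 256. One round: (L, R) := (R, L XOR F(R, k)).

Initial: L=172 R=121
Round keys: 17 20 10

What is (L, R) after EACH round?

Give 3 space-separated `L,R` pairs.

Round 1 (k=17): L=121 R=188
Round 2 (k=20): L=188 R=206
Round 3 (k=10): L=206 R=175

Answer: 121,188 188,206 206,175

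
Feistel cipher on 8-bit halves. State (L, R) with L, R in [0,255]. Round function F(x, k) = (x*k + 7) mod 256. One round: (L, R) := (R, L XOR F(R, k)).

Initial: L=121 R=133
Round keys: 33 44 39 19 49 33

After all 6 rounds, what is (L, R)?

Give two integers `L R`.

Round 1 (k=33): L=133 R=85
Round 2 (k=44): L=85 R=38
Round 3 (k=39): L=38 R=132
Round 4 (k=19): L=132 R=245
Round 5 (k=49): L=245 R=104
Round 6 (k=33): L=104 R=154

Answer: 104 154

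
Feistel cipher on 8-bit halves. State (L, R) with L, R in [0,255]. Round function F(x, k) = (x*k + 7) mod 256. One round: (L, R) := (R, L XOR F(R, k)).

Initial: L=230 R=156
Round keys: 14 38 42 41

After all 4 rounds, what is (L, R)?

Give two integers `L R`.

Answer: 88 30

Derivation:
Round 1 (k=14): L=156 R=105
Round 2 (k=38): L=105 R=1
Round 3 (k=42): L=1 R=88
Round 4 (k=41): L=88 R=30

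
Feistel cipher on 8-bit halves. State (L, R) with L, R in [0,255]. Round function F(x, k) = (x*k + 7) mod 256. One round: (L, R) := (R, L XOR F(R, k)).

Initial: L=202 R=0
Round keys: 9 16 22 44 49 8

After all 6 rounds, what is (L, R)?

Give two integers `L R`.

Round 1 (k=9): L=0 R=205
Round 2 (k=16): L=205 R=215
Round 3 (k=22): L=215 R=76
Round 4 (k=44): L=76 R=192
Round 5 (k=49): L=192 R=139
Round 6 (k=8): L=139 R=159

Answer: 139 159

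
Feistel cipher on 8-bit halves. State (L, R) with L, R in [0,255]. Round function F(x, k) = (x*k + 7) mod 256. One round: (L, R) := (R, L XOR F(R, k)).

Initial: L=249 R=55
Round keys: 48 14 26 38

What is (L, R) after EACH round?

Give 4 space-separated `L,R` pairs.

Answer: 55,174 174,188 188,177 177,241

Derivation:
Round 1 (k=48): L=55 R=174
Round 2 (k=14): L=174 R=188
Round 3 (k=26): L=188 R=177
Round 4 (k=38): L=177 R=241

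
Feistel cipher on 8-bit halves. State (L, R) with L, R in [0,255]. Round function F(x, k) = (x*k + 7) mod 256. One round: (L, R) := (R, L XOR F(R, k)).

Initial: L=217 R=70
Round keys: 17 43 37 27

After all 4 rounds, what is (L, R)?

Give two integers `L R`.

Round 1 (k=17): L=70 R=116
Round 2 (k=43): L=116 R=197
Round 3 (k=37): L=197 R=244
Round 4 (k=27): L=244 R=6

Answer: 244 6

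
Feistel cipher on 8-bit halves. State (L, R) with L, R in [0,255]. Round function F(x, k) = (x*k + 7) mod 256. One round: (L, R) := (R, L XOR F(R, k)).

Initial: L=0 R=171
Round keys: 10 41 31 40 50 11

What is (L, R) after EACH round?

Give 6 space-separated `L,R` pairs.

Answer: 171,181 181,175 175,141 141,160 160,202 202,21

Derivation:
Round 1 (k=10): L=171 R=181
Round 2 (k=41): L=181 R=175
Round 3 (k=31): L=175 R=141
Round 4 (k=40): L=141 R=160
Round 5 (k=50): L=160 R=202
Round 6 (k=11): L=202 R=21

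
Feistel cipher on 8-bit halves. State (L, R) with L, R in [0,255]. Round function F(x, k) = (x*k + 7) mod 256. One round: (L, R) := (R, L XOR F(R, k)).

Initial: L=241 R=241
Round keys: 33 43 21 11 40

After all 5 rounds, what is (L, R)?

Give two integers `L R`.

Round 1 (k=33): L=241 R=233
Round 2 (k=43): L=233 R=219
Round 3 (k=21): L=219 R=23
Round 4 (k=11): L=23 R=223
Round 5 (k=40): L=223 R=200

Answer: 223 200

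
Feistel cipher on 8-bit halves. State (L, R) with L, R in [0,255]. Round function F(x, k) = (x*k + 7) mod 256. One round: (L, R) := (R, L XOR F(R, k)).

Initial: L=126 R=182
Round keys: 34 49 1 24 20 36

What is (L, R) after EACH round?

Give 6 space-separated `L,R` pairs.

Answer: 182,77 77,114 114,52 52,149 149,159 159,246

Derivation:
Round 1 (k=34): L=182 R=77
Round 2 (k=49): L=77 R=114
Round 3 (k=1): L=114 R=52
Round 4 (k=24): L=52 R=149
Round 5 (k=20): L=149 R=159
Round 6 (k=36): L=159 R=246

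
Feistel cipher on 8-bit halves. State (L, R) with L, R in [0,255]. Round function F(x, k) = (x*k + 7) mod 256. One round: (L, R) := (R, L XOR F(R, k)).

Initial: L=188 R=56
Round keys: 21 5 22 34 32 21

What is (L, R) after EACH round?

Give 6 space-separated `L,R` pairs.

Answer: 56,35 35,142 142,24 24,185 185,63 63,139

Derivation:
Round 1 (k=21): L=56 R=35
Round 2 (k=5): L=35 R=142
Round 3 (k=22): L=142 R=24
Round 4 (k=34): L=24 R=185
Round 5 (k=32): L=185 R=63
Round 6 (k=21): L=63 R=139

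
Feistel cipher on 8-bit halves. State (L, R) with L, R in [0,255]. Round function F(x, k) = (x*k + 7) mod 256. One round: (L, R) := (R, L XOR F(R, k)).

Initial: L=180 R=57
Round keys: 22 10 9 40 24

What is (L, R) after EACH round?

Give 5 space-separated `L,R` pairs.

Answer: 57,89 89,184 184,38 38,79 79,73

Derivation:
Round 1 (k=22): L=57 R=89
Round 2 (k=10): L=89 R=184
Round 3 (k=9): L=184 R=38
Round 4 (k=40): L=38 R=79
Round 5 (k=24): L=79 R=73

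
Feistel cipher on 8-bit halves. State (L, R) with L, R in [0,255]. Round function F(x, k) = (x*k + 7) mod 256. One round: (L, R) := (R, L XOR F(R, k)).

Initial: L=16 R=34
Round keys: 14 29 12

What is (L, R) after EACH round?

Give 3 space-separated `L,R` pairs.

Answer: 34,243 243,172 172,228

Derivation:
Round 1 (k=14): L=34 R=243
Round 2 (k=29): L=243 R=172
Round 3 (k=12): L=172 R=228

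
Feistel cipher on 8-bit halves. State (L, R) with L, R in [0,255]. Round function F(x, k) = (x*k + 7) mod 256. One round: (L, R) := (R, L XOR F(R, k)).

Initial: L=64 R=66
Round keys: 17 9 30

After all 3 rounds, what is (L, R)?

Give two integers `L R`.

Answer: 58 250

Derivation:
Round 1 (k=17): L=66 R=41
Round 2 (k=9): L=41 R=58
Round 3 (k=30): L=58 R=250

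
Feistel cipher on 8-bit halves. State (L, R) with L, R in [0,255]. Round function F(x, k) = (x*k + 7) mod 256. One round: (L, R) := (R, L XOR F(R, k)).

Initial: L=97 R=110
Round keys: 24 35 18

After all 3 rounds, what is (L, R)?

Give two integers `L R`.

Round 1 (k=24): L=110 R=54
Round 2 (k=35): L=54 R=7
Round 3 (k=18): L=7 R=179

Answer: 7 179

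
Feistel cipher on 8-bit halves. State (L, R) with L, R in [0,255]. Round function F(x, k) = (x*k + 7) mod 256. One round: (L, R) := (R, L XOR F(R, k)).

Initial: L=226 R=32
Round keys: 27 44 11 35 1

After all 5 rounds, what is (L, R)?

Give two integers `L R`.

Round 1 (k=27): L=32 R=133
Round 2 (k=44): L=133 R=195
Round 3 (k=11): L=195 R=237
Round 4 (k=35): L=237 R=173
Round 5 (k=1): L=173 R=89

Answer: 173 89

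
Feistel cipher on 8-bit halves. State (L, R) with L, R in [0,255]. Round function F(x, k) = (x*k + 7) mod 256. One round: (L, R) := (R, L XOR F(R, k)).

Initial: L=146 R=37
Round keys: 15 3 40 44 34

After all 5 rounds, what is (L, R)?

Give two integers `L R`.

Round 1 (k=15): L=37 R=160
Round 2 (k=3): L=160 R=194
Round 3 (k=40): L=194 R=247
Round 4 (k=44): L=247 R=185
Round 5 (k=34): L=185 R=110

Answer: 185 110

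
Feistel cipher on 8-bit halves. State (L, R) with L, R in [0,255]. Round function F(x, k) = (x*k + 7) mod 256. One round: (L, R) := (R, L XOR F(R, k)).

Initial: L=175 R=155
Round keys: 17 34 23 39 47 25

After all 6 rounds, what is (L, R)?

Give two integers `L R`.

Answer: 58 204

Derivation:
Round 1 (k=17): L=155 R=253
Round 2 (k=34): L=253 R=58
Round 3 (k=23): L=58 R=192
Round 4 (k=39): L=192 R=125
Round 5 (k=47): L=125 R=58
Round 6 (k=25): L=58 R=204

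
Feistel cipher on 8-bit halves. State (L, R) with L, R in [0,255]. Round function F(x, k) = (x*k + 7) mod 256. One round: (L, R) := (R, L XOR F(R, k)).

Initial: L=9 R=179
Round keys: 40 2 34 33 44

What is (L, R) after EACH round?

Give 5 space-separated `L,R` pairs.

Round 1 (k=40): L=179 R=246
Round 2 (k=2): L=246 R=64
Round 3 (k=34): L=64 R=113
Round 4 (k=33): L=113 R=216
Round 5 (k=44): L=216 R=86

Answer: 179,246 246,64 64,113 113,216 216,86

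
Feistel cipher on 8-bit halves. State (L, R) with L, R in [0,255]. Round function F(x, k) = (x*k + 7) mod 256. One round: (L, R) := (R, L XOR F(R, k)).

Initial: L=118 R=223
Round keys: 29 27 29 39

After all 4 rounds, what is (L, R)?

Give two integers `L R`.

Round 1 (k=29): L=223 R=60
Round 2 (k=27): L=60 R=132
Round 3 (k=29): L=132 R=199
Round 4 (k=39): L=199 R=220

Answer: 199 220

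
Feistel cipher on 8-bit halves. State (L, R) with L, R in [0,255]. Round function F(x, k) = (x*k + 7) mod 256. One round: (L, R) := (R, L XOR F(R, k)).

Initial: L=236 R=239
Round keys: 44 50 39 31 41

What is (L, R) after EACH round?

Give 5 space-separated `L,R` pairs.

Round 1 (k=44): L=239 R=247
Round 2 (k=50): L=247 R=170
Round 3 (k=39): L=170 R=26
Round 4 (k=31): L=26 R=135
Round 5 (k=41): L=135 R=188

Answer: 239,247 247,170 170,26 26,135 135,188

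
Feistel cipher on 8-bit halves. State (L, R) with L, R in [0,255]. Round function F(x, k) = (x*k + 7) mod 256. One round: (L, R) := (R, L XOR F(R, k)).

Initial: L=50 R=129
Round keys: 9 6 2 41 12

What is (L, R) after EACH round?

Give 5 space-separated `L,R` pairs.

Answer: 129,162 162,82 82,9 9,42 42,246

Derivation:
Round 1 (k=9): L=129 R=162
Round 2 (k=6): L=162 R=82
Round 3 (k=2): L=82 R=9
Round 4 (k=41): L=9 R=42
Round 5 (k=12): L=42 R=246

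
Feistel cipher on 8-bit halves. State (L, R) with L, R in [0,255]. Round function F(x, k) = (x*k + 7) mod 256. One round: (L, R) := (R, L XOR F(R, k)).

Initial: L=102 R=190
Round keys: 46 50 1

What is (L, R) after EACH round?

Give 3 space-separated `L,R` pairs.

Answer: 190,77 77,175 175,251

Derivation:
Round 1 (k=46): L=190 R=77
Round 2 (k=50): L=77 R=175
Round 3 (k=1): L=175 R=251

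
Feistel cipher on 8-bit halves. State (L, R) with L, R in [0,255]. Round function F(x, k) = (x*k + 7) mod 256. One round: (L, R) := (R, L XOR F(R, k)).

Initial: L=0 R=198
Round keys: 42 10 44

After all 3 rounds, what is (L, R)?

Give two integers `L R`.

Answer: 227 136

Derivation:
Round 1 (k=42): L=198 R=131
Round 2 (k=10): L=131 R=227
Round 3 (k=44): L=227 R=136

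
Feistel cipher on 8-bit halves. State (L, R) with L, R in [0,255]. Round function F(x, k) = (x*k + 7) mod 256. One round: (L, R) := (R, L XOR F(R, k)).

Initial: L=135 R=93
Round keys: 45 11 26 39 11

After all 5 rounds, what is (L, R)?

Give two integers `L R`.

Round 1 (k=45): L=93 R=231
Round 2 (k=11): L=231 R=169
Round 3 (k=26): L=169 R=214
Round 4 (k=39): L=214 R=8
Round 5 (k=11): L=8 R=137

Answer: 8 137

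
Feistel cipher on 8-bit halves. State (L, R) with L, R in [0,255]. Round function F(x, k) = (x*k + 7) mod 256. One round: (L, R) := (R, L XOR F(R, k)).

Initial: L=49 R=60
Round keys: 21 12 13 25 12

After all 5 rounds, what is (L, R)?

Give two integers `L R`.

Round 1 (k=21): L=60 R=194
Round 2 (k=12): L=194 R=35
Round 3 (k=13): L=35 R=12
Round 4 (k=25): L=12 R=16
Round 5 (k=12): L=16 R=203

Answer: 16 203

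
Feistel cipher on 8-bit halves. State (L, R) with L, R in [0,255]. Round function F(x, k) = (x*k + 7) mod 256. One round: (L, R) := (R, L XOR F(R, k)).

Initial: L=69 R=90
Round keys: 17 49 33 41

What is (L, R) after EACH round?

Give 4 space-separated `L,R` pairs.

Round 1 (k=17): L=90 R=68
Round 2 (k=49): L=68 R=81
Round 3 (k=33): L=81 R=60
Round 4 (k=41): L=60 R=242

Answer: 90,68 68,81 81,60 60,242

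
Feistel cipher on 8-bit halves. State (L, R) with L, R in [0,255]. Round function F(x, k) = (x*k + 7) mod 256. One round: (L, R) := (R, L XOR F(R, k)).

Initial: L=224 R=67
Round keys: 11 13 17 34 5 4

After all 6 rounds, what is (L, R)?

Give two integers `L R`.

Round 1 (k=11): L=67 R=8
Round 2 (k=13): L=8 R=44
Round 3 (k=17): L=44 R=251
Round 4 (k=34): L=251 R=113
Round 5 (k=5): L=113 R=199
Round 6 (k=4): L=199 R=82

Answer: 199 82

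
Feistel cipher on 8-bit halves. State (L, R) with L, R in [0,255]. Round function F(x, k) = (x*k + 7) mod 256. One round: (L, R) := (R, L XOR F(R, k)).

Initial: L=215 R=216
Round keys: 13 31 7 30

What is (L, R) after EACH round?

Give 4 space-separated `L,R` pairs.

Answer: 216,40 40,7 7,16 16,224

Derivation:
Round 1 (k=13): L=216 R=40
Round 2 (k=31): L=40 R=7
Round 3 (k=7): L=7 R=16
Round 4 (k=30): L=16 R=224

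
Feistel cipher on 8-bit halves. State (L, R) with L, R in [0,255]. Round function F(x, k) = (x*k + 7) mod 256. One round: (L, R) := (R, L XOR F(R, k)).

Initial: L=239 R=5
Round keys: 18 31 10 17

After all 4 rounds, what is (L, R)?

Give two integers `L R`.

Round 1 (k=18): L=5 R=142
Round 2 (k=31): L=142 R=60
Round 3 (k=10): L=60 R=209
Round 4 (k=17): L=209 R=212

Answer: 209 212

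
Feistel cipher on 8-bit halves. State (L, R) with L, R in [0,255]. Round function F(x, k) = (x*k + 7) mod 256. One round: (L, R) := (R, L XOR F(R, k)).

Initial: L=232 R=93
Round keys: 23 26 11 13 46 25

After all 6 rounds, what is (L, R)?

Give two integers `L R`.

Answer: 196 227

Derivation:
Round 1 (k=23): L=93 R=138
Round 2 (k=26): L=138 R=86
Round 3 (k=11): L=86 R=51
Round 4 (k=13): L=51 R=200
Round 5 (k=46): L=200 R=196
Round 6 (k=25): L=196 R=227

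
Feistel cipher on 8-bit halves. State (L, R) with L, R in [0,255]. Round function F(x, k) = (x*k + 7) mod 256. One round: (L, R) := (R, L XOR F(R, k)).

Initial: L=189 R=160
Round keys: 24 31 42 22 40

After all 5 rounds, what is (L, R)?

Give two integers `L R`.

Answer: 4 116

Derivation:
Round 1 (k=24): L=160 R=186
Round 2 (k=31): L=186 R=45
Round 3 (k=42): L=45 R=211
Round 4 (k=22): L=211 R=4
Round 5 (k=40): L=4 R=116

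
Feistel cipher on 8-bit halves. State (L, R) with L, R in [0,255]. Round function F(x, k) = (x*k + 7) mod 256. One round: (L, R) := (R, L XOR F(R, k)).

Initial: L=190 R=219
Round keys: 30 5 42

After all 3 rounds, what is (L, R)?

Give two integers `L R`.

Round 1 (k=30): L=219 R=15
Round 2 (k=5): L=15 R=137
Round 3 (k=42): L=137 R=142

Answer: 137 142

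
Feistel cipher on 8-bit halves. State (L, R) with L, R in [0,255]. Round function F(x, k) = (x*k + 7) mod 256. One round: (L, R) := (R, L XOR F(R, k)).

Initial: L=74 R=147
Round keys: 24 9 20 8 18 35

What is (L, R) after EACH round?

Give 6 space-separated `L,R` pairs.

Round 1 (k=24): L=147 R=133
Round 2 (k=9): L=133 R=39
Round 3 (k=20): L=39 R=150
Round 4 (k=8): L=150 R=144
Round 5 (k=18): L=144 R=177
Round 6 (k=35): L=177 R=170

Answer: 147,133 133,39 39,150 150,144 144,177 177,170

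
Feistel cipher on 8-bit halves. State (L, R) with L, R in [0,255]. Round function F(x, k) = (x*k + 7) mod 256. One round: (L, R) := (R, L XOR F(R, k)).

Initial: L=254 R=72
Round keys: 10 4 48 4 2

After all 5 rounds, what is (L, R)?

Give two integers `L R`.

Answer: 28 129

Derivation:
Round 1 (k=10): L=72 R=41
Round 2 (k=4): L=41 R=227
Round 3 (k=48): L=227 R=190
Round 4 (k=4): L=190 R=28
Round 5 (k=2): L=28 R=129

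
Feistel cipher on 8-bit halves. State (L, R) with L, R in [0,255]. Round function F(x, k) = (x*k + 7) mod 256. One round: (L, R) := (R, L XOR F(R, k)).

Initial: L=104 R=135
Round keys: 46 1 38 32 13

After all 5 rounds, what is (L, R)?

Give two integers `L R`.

Round 1 (k=46): L=135 R=33
Round 2 (k=1): L=33 R=175
Round 3 (k=38): L=175 R=32
Round 4 (k=32): L=32 R=168
Round 5 (k=13): L=168 R=175

Answer: 168 175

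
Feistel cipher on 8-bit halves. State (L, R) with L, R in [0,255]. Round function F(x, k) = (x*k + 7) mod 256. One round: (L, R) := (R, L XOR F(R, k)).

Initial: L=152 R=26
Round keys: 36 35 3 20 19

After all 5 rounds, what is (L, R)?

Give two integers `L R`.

Answer: 73 140

Derivation:
Round 1 (k=36): L=26 R=55
Round 2 (k=35): L=55 R=150
Round 3 (k=3): L=150 R=254
Round 4 (k=20): L=254 R=73
Round 5 (k=19): L=73 R=140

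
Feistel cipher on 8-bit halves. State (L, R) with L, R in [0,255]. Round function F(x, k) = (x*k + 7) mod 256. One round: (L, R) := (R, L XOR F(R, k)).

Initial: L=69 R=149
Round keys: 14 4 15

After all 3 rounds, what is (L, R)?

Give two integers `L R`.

Answer: 50 157

Derivation:
Round 1 (k=14): L=149 R=104
Round 2 (k=4): L=104 R=50
Round 3 (k=15): L=50 R=157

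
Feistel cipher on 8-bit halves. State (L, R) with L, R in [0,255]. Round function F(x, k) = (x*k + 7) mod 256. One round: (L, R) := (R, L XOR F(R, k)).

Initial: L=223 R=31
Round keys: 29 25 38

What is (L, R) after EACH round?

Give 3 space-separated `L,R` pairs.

Answer: 31,85 85,75 75,124

Derivation:
Round 1 (k=29): L=31 R=85
Round 2 (k=25): L=85 R=75
Round 3 (k=38): L=75 R=124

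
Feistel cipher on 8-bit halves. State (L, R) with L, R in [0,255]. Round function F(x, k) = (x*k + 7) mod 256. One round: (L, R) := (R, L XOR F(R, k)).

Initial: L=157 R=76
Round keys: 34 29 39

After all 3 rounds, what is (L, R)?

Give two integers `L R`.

Round 1 (k=34): L=76 R=130
Round 2 (k=29): L=130 R=141
Round 3 (k=39): L=141 R=0

Answer: 141 0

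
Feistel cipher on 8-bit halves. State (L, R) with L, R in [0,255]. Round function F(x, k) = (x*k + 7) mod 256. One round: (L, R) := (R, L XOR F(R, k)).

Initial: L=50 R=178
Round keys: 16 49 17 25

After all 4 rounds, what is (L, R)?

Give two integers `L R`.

Round 1 (k=16): L=178 R=21
Round 2 (k=49): L=21 R=190
Round 3 (k=17): L=190 R=176
Round 4 (k=25): L=176 R=137

Answer: 176 137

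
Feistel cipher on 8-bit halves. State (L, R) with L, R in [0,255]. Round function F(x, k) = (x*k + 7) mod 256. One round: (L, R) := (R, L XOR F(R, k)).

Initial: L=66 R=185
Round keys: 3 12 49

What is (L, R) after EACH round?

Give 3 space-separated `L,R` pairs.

Answer: 185,112 112,254 254,213

Derivation:
Round 1 (k=3): L=185 R=112
Round 2 (k=12): L=112 R=254
Round 3 (k=49): L=254 R=213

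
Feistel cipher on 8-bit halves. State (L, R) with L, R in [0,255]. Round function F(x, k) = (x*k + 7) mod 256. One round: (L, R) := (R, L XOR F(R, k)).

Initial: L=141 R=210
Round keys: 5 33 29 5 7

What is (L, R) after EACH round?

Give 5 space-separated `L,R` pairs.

Round 1 (k=5): L=210 R=172
Round 2 (k=33): L=172 R=225
Round 3 (k=29): L=225 R=40
Round 4 (k=5): L=40 R=46
Round 5 (k=7): L=46 R=97

Answer: 210,172 172,225 225,40 40,46 46,97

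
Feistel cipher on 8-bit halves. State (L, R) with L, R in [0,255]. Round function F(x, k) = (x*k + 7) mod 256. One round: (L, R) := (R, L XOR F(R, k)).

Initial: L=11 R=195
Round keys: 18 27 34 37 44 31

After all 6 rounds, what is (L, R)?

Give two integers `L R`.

Answer: 146 39

Derivation:
Round 1 (k=18): L=195 R=182
Round 2 (k=27): L=182 R=250
Round 3 (k=34): L=250 R=141
Round 4 (k=37): L=141 R=146
Round 5 (k=44): L=146 R=146
Round 6 (k=31): L=146 R=39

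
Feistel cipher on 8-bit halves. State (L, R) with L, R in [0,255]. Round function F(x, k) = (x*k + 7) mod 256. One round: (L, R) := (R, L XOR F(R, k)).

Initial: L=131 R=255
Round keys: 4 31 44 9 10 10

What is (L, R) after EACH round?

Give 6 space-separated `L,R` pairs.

Answer: 255,128 128,120 120,39 39,30 30,20 20,209

Derivation:
Round 1 (k=4): L=255 R=128
Round 2 (k=31): L=128 R=120
Round 3 (k=44): L=120 R=39
Round 4 (k=9): L=39 R=30
Round 5 (k=10): L=30 R=20
Round 6 (k=10): L=20 R=209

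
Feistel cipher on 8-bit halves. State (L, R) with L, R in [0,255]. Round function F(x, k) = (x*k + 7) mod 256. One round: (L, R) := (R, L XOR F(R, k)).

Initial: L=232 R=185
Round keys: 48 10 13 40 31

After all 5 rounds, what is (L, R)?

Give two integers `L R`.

Round 1 (k=48): L=185 R=95
Round 2 (k=10): L=95 R=4
Round 3 (k=13): L=4 R=100
Round 4 (k=40): L=100 R=163
Round 5 (k=31): L=163 R=160

Answer: 163 160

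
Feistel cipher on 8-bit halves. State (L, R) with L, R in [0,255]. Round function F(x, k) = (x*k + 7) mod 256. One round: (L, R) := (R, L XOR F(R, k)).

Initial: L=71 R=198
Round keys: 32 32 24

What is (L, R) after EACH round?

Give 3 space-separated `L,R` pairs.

Round 1 (k=32): L=198 R=128
Round 2 (k=32): L=128 R=193
Round 3 (k=24): L=193 R=159

Answer: 198,128 128,193 193,159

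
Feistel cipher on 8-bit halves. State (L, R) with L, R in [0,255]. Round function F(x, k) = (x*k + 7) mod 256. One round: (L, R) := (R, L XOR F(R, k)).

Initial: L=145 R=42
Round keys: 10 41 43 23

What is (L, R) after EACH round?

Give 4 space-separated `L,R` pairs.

Round 1 (k=10): L=42 R=58
Round 2 (k=41): L=58 R=123
Round 3 (k=43): L=123 R=138
Round 4 (k=23): L=138 R=22

Answer: 42,58 58,123 123,138 138,22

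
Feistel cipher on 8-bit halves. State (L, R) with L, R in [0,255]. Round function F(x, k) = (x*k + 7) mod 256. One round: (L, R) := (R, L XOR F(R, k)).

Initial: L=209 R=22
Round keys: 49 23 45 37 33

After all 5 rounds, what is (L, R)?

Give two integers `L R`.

Answer: 62 25

Derivation:
Round 1 (k=49): L=22 R=236
Round 2 (k=23): L=236 R=45
Round 3 (k=45): L=45 R=28
Round 4 (k=37): L=28 R=62
Round 5 (k=33): L=62 R=25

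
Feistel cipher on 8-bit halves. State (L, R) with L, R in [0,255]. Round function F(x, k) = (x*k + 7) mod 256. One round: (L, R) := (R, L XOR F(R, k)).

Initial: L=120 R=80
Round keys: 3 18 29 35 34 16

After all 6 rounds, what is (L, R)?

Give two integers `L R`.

Answer: 46 78

Derivation:
Round 1 (k=3): L=80 R=143
Round 2 (k=18): L=143 R=69
Round 3 (k=29): L=69 R=87
Round 4 (k=35): L=87 R=169
Round 5 (k=34): L=169 R=46
Round 6 (k=16): L=46 R=78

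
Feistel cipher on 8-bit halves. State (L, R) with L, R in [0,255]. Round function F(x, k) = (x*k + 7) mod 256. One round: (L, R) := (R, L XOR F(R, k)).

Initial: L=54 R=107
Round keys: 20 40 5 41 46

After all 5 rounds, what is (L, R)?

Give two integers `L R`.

Answer: 1 219

Derivation:
Round 1 (k=20): L=107 R=85
Round 2 (k=40): L=85 R=36
Round 3 (k=5): L=36 R=238
Round 4 (k=41): L=238 R=1
Round 5 (k=46): L=1 R=219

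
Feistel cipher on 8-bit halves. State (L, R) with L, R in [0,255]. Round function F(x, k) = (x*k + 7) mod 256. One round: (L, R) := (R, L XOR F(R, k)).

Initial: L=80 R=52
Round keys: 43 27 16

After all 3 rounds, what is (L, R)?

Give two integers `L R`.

Round 1 (k=43): L=52 R=147
Round 2 (k=27): L=147 R=188
Round 3 (k=16): L=188 R=84

Answer: 188 84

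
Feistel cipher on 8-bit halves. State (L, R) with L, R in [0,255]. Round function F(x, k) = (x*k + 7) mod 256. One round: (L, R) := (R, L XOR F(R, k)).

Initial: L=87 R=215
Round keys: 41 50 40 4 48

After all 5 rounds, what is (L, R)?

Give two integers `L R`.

Answer: 241 33

Derivation:
Round 1 (k=41): L=215 R=33
Round 2 (k=50): L=33 R=174
Round 3 (k=40): L=174 R=22
Round 4 (k=4): L=22 R=241
Round 5 (k=48): L=241 R=33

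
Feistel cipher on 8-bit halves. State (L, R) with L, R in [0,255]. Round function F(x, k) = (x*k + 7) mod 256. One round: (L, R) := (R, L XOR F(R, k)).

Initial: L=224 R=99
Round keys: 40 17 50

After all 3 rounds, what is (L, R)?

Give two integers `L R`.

Round 1 (k=40): L=99 R=159
Round 2 (k=17): L=159 R=245
Round 3 (k=50): L=245 R=126

Answer: 245 126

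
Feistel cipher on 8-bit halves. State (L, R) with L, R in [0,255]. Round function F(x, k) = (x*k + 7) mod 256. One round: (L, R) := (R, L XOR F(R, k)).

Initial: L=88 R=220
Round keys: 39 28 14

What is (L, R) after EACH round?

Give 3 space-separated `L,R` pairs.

Round 1 (k=39): L=220 R=211
Round 2 (k=28): L=211 R=199
Round 3 (k=14): L=199 R=58

Answer: 220,211 211,199 199,58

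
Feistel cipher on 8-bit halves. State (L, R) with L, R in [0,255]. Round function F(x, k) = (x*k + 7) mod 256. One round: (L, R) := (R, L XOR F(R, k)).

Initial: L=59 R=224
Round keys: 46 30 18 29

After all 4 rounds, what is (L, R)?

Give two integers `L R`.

Answer: 169 67

Derivation:
Round 1 (k=46): L=224 R=124
Round 2 (k=30): L=124 R=111
Round 3 (k=18): L=111 R=169
Round 4 (k=29): L=169 R=67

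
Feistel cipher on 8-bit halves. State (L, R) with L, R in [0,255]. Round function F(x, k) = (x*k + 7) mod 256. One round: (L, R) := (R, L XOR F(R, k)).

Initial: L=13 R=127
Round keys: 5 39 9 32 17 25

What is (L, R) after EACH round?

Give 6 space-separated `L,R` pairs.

Round 1 (k=5): L=127 R=143
Round 2 (k=39): L=143 R=175
Round 3 (k=9): L=175 R=161
Round 4 (k=32): L=161 R=136
Round 5 (k=17): L=136 R=174
Round 6 (k=25): L=174 R=141

Answer: 127,143 143,175 175,161 161,136 136,174 174,141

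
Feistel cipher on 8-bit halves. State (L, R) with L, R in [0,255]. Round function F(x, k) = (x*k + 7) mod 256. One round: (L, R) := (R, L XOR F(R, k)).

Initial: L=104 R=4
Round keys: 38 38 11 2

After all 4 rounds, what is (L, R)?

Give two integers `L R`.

Round 1 (k=38): L=4 R=247
Round 2 (k=38): L=247 R=181
Round 3 (k=11): L=181 R=57
Round 4 (k=2): L=57 R=204

Answer: 57 204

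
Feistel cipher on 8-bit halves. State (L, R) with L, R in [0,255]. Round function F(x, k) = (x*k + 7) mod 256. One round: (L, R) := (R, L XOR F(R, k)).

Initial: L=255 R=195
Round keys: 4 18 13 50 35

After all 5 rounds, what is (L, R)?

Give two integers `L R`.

Answer: 201 221

Derivation:
Round 1 (k=4): L=195 R=236
Round 2 (k=18): L=236 R=92
Round 3 (k=13): L=92 R=95
Round 4 (k=50): L=95 R=201
Round 5 (k=35): L=201 R=221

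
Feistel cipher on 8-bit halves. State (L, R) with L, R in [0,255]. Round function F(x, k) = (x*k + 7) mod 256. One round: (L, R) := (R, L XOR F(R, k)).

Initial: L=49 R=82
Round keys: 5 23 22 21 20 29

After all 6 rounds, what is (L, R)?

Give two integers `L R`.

Round 1 (k=5): L=82 R=144
Round 2 (k=23): L=144 R=165
Round 3 (k=22): L=165 R=165
Round 4 (k=21): L=165 R=53
Round 5 (k=20): L=53 R=142
Round 6 (k=29): L=142 R=40

Answer: 142 40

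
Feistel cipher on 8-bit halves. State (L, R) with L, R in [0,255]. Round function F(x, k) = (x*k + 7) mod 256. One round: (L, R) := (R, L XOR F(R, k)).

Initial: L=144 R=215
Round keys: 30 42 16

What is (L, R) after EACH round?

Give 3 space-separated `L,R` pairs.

Round 1 (k=30): L=215 R=169
Round 2 (k=42): L=169 R=22
Round 3 (k=16): L=22 R=206

Answer: 215,169 169,22 22,206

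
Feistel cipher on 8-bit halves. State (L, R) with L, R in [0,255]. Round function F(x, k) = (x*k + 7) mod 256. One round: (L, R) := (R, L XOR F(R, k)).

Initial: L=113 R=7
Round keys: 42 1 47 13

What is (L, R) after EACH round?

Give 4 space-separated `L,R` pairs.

Answer: 7,92 92,100 100,63 63,94

Derivation:
Round 1 (k=42): L=7 R=92
Round 2 (k=1): L=92 R=100
Round 3 (k=47): L=100 R=63
Round 4 (k=13): L=63 R=94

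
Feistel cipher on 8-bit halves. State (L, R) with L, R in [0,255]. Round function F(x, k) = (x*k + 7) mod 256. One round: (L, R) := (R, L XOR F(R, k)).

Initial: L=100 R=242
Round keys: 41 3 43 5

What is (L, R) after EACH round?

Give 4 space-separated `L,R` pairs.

Round 1 (k=41): L=242 R=173
Round 2 (k=3): L=173 R=252
Round 3 (k=43): L=252 R=246
Round 4 (k=5): L=246 R=41

Answer: 242,173 173,252 252,246 246,41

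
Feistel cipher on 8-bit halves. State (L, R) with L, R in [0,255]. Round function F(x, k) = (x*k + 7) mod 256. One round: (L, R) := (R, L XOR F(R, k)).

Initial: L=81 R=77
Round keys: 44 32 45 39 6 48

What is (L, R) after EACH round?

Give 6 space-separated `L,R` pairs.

Answer: 77,18 18,10 10,219 219,110 110,64 64,105

Derivation:
Round 1 (k=44): L=77 R=18
Round 2 (k=32): L=18 R=10
Round 3 (k=45): L=10 R=219
Round 4 (k=39): L=219 R=110
Round 5 (k=6): L=110 R=64
Round 6 (k=48): L=64 R=105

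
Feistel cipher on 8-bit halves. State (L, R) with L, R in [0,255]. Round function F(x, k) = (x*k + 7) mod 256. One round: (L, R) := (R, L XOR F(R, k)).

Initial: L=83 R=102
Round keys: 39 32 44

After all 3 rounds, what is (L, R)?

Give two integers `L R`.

Answer: 33 113

Derivation:
Round 1 (k=39): L=102 R=194
Round 2 (k=32): L=194 R=33
Round 3 (k=44): L=33 R=113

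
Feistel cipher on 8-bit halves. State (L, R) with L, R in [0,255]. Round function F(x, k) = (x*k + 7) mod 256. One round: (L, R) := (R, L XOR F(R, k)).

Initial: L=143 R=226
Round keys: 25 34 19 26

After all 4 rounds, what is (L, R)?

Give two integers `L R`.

Round 1 (k=25): L=226 R=150
Round 2 (k=34): L=150 R=17
Round 3 (k=19): L=17 R=220
Round 4 (k=26): L=220 R=78

Answer: 220 78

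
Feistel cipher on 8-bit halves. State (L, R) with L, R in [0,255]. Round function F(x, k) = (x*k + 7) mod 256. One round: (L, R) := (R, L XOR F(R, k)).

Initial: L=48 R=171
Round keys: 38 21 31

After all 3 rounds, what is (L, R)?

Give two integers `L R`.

Round 1 (k=38): L=171 R=89
Round 2 (k=21): L=89 R=255
Round 3 (k=31): L=255 R=177

Answer: 255 177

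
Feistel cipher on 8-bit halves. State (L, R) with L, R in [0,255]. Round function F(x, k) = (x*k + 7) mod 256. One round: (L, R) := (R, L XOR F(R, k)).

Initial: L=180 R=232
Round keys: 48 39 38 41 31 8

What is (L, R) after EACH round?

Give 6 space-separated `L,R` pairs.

Answer: 232,51 51,36 36,108 108,119 119,28 28,144

Derivation:
Round 1 (k=48): L=232 R=51
Round 2 (k=39): L=51 R=36
Round 3 (k=38): L=36 R=108
Round 4 (k=41): L=108 R=119
Round 5 (k=31): L=119 R=28
Round 6 (k=8): L=28 R=144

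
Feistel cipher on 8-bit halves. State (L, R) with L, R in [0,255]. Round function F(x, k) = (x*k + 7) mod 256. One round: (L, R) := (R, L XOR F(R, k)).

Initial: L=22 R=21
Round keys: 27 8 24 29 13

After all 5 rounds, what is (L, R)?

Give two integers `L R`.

Round 1 (k=27): L=21 R=40
Round 2 (k=8): L=40 R=82
Round 3 (k=24): L=82 R=159
Round 4 (k=29): L=159 R=88
Round 5 (k=13): L=88 R=224

Answer: 88 224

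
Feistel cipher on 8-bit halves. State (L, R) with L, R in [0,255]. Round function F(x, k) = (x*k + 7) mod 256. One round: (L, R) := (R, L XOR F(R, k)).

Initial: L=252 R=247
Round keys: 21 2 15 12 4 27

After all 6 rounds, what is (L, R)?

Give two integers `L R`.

Round 1 (k=21): L=247 R=182
Round 2 (k=2): L=182 R=132
Round 3 (k=15): L=132 R=117
Round 4 (k=12): L=117 R=7
Round 5 (k=4): L=7 R=86
Round 6 (k=27): L=86 R=30

Answer: 86 30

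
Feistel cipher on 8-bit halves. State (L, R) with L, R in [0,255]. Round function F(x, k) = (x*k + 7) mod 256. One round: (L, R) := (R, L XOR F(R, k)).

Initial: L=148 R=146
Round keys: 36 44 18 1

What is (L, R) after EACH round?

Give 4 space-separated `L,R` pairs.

Round 1 (k=36): L=146 R=27
Round 2 (k=44): L=27 R=57
Round 3 (k=18): L=57 R=18
Round 4 (k=1): L=18 R=32

Answer: 146,27 27,57 57,18 18,32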